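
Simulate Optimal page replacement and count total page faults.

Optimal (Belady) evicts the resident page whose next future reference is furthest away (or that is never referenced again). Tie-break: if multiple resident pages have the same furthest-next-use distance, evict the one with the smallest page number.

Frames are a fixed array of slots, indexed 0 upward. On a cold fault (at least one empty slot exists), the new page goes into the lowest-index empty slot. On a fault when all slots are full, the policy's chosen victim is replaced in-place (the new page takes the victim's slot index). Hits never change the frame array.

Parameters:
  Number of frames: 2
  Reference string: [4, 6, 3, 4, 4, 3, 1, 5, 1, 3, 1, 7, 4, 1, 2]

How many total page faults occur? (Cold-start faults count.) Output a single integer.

Answer: 9

Derivation:
Step 0: ref 4 → FAULT, frames=[4,-]
Step 1: ref 6 → FAULT, frames=[4,6]
Step 2: ref 3 → FAULT (evict 6), frames=[4,3]
Step 3: ref 4 → HIT, frames=[4,3]
Step 4: ref 4 → HIT, frames=[4,3]
Step 5: ref 3 → HIT, frames=[4,3]
Step 6: ref 1 → FAULT (evict 4), frames=[1,3]
Step 7: ref 5 → FAULT (evict 3), frames=[1,5]
Step 8: ref 1 → HIT, frames=[1,5]
Step 9: ref 3 → FAULT (evict 5), frames=[1,3]
Step 10: ref 1 → HIT, frames=[1,3]
Step 11: ref 7 → FAULT (evict 3), frames=[1,7]
Step 12: ref 4 → FAULT (evict 7), frames=[1,4]
Step 13: ref 1 → HIT, frames=[1,4]
Step 14: ref 2 → FAULT (evict 1), frames=[2,4]
Total faults: 9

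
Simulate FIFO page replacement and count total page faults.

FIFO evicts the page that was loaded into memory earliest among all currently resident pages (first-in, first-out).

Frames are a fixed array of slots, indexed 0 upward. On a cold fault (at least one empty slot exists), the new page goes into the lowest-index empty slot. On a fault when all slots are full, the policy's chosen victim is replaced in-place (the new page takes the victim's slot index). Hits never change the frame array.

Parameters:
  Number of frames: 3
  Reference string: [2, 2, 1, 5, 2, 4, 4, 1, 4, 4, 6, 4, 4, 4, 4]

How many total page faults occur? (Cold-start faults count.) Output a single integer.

Answer: 5

Derivation:
Step 0: ref 2 → FAULT, frames=[2,-,-]
Step 1: ref 2 → HIT, frames=[2,-,-]
Step 2: ref 1 → FAULT, frames=[2,1,-]
Step 3: ref 5 → FAULT, frames=[2,1,5]
Step 4: ref 2 → HIT, frames=[2,1,5]
Step 5: ref 4 → FAULT (evict 2), frames=[4,1,5]
Step 6: ref 4 → HIT, frames=[4,1,5]
Step 7: ref 1 → HIT, frames=[4,1,5]
Step 8: ref 4 → HIT, frames=[4,1,5]
Step 9: ref 4 → HIT, frames=[4,1,5]
Step 10: ref 6 → FAULT (evict 1), frames=[4,6,5]
Step 11: ref 4 → HIT, frames=[4,6,5]
Step 12: ref 4 → HIT, frames=[4,6,5]
Step 13: ref 4 → HIT, frames=[4,6,5]
Step 14: ref 4 → HIT, frames=[4,6,5]
Total faults: 5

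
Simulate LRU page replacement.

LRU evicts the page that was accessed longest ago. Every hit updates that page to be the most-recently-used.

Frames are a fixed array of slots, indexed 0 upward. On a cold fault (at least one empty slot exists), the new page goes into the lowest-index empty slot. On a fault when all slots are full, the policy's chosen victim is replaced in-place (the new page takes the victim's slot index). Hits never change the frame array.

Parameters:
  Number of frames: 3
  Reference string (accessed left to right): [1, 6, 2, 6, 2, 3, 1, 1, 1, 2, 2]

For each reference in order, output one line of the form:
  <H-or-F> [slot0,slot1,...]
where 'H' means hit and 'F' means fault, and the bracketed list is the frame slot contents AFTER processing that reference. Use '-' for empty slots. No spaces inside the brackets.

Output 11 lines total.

F [1,-,-]
F [1,6,-]
F [1,6,2]
H [1,6,2]
H [1,6,2]
F [3,6,2]
F [3,1,2]
H [3,1,2]
H [3,1,2]
H [3,1,2]
H [3,1,2]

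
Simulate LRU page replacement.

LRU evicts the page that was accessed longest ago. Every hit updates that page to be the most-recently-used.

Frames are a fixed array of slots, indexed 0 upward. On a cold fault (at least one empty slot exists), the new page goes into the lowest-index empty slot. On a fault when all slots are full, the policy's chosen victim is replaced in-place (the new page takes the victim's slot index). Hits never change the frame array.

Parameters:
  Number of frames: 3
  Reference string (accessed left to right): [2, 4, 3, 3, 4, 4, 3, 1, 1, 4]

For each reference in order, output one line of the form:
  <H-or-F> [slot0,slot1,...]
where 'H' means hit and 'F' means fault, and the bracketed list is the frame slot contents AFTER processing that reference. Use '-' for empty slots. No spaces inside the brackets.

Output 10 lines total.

F [2,-,-]
F [2,4,-]
F [2,4,3]
H [2,4,3]
H [2,4,3]
H [2,4,3]
H [2,4,3]
F [1,4,3]
H [1,4,3]
H [1,4,3]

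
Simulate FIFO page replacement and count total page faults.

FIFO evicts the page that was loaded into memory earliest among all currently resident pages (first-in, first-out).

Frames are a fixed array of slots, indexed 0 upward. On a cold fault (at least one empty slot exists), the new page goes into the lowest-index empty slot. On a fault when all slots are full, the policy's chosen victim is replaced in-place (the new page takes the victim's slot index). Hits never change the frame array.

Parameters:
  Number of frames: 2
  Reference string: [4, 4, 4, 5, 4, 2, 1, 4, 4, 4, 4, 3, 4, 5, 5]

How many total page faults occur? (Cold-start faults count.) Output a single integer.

Step 0: ref 4 → FAULT, frames=[4,-]
Step 1: ref 4 → HIT, frames=[4,-]
Step 2: ref 4 → HIT, frames=[4,-]
Step 3: ref 5 → FAULT, frames=[4,5]
Step 4: ref 4 → HIT, frames=[4,5]
Step 5: ref 2 → FAULT (evict 4), frames=[2,5]
Step 6: ref 1 → FAULT (evict 5), frames=[2,1]
Step 7: ref 4 → FAULT (evict 2), frames=[4,1]
Step 8: ref 4 → HIT, frames=[4,1]
Step 9: ref 4 → HIT, frames=[4,1]
Step 10: ref 4 → HIT, frames=[4,1]
Step 11: ref 3 → FAULT (evict 1), frames=[4,3]
Step 12: ref 4 → HIT, frames=[4,3]
Step 13: ref 5 → FAULT (evict 4), frames=[5,3]
Step 14: ref 5 → HIT, frames=[5,3]
Total faults: 7

Answer: 7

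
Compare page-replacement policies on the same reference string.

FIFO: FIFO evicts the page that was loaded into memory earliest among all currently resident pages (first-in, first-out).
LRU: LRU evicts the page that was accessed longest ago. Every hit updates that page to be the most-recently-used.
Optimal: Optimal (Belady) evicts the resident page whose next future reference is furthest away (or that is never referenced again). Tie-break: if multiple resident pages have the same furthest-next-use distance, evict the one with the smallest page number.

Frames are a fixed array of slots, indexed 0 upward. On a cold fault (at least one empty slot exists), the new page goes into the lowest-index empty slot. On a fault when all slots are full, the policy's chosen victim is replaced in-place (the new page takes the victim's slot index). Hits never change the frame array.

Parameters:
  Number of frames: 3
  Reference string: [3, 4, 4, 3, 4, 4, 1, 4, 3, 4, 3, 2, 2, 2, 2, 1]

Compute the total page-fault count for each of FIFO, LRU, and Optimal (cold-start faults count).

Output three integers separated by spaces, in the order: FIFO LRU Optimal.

Answer: 4 5 4

Derivation:
--- FIFO ---
  step 0: ref 3 -> FAULT, frames=[3,-,-] (faults so far: 1)
  step 1: ref 4 -> FAULT, frames=[3,4,-] (faults so far: 2)
  step 2: ref 4 -> HIT, frames=[3,4,-] (faults so far: 2)
  step 3: ref 3 -> HIT, frames=[3,4,-] (faults so far: 2)
  step 4: ref 4 -> HIT, frames=[3,4,-] (faults so far: 2)
  step 5: ref 4 -> HIT, frames=[3,4,-] (faults so far: 2)
  step 6: ref 1 -> FAULT, frames=[3,4,1] (faults so far: 3)
  step 7: ref 4 -> HIT, frames=[3,4,1] (faults so far: 3)
  step 8: ref 3 -> HIT, frames=[3,4,1] (faults so far: 3)
  step 9: ref 4 -> HIT, frames=[3,4,1] (faults so far: 3)
  step 10: ref 3 -> HIT, frames=[3,4,1] (faults so far: 3)
  step 11: ref 2 -> FAULT, evict 3, frames=[2,4,1] (faults so far: 4)
  step 12: ref 2 -> HIT, frames=[2,4,1] (faults so far: 4)
  step 13: ref 2 -> HIT, frames=[2,4,1] (faults so far: 4)
  step 14: ref 2 -> HIT, frames=[2,4,1] (faults so far: 4)
  step 15: ref 1 -> HIT, frames=[2,4,1] (faults so far: 4)
  FIFO total faults: 4
--- LRU ---
  step 0: ref 3 -> FAULT, frames=[3,-,-] (faults so far: 1)
  step 1: ref 4 -> FAULT, frames=[3,4,-] (faults so far: 2)
  step 2: ref 4 -> HIT, frames=[3,4,-] (faults so far: 2)
  step 3: ref 3 -> HIT, frames=[3,4,-] (faults so far: 2)
  step 4: ref 4 -> HIT, frames=[3,4,-] (faults so far: 2)
  step 5: ref 4 -> HIT, frames=[3,4,-] (faults so far: 2)
  step 6: ref 1 -> FAULT, frames=[3,4,1] (faults so far: 3)
  step 7: ref 4 -> HIT, frames=[3,4,1] (faults so far: 3)
  step 8: ref 3 -> HIT, frames=[3,4,1] (faults so far: 3)
  step 9: ref 4 -> HIT, frames=[3,4,1] (faults so far: 3)
  step 10: ref 3 -> HIT, frames=[3,4,1] (faults so far: 3)
  step 11: ref 2 -> FAULT, evict 1, frames=[3,4,2] (faults so far: 4)
  step 12: ref 2 -> HIT, frames=[3,4,2] (faults so far: 4)
  step 13: ref 2 -> HIT, frames=[3,4,2] (faults so far: 4)
  step 14: ref 2 -> HIT, frames=[3,4,2] (faults so far: 4)
  step 15: ref 1 -> FAULT, evict 4, frames=[3,1,2] (faults so far: 5)
  LRU total faults: 5
--- Optimal ---
  step 0: ref 3 -> FAULT, frames=[3,-,-] (faults so far: 1)
  step 1: ref 4 -> FAULT, frames=[3,4,-] (faults so far: 2)
  step 2: ref 4 -> HIT, frames=[3,4,-] (faults so far: 2)
  step 3: ref 3 -> HIT, frames=[3,4,-] (faults so far: 2)
  step 4: ref 4 -> HIT, frames=[3,4,-] (faults so far: 2)
  step 5: ref 4 -> HIT, frames=[3,4,-] (faults so far: 2)
  step 6: ref 1 -> FAULT, frames=[3,4,1] (faults so far: 3)
  step 7: ref 4 -> HIT, frames=[3,4,1] (faults so far: 3)
  step 8: ref 3 -> HIT, frames=[3,4,1] (faults so far: 3)
  step 9: ref 4 -> HIT, frames=[3,4,1] (faults so far: 3)
  step 10: ref 3 -> HIT, frames=[3,4,1] (faults so far: 3)
  step 11: ref 2 -> FAULT, evict 3, frames=[2,4,1] (faults so far: 4)
  step 12: ref 2 -> HIT, frames=[2,4,1] (faults so far: 4)
  step 13: ref 2 -> HIT, frames=[2,4,1] (faults so far: 4)
  step 14: ref 2 -> HIT, frames=[2,4,1] (faults so far: 4)
  step 15: ref 1 -> HIT, frames=[2,4,1] (faults so far: 4)
  Optimal total faults: 4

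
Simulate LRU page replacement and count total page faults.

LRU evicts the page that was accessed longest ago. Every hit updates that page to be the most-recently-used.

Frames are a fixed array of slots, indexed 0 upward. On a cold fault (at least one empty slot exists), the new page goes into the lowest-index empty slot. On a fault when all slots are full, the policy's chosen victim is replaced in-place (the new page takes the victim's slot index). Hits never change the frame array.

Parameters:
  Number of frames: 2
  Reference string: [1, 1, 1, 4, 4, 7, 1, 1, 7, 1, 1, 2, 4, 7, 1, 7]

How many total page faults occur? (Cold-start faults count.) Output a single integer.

Answer: 8

Derivation:
Step 0: ref 1 → FAULT, frames=[1,-]
Step 1: ref 1 → HIT, frames=[1,-]
Step 2: ref 1 → HIT, frames=[1,-]
Step 3: ref 4 → FAULT, frames=[1,4]
Step 4: ref 4 → HIT, frames=[1,4]
Step 5: ref 7 → FAULT (evict 1), frames=[7,4]
Step 6: ref 1 → FAULT (evict 4), frames=[7,1]
Step 7: ref 1 → HIT, frames=[7,1]
Step 8: ref 7 → HIT, frames=[7,1]
Step 9: ref 1 → HIT, frames=[7,1]
Step 10: ref 1 → HIT, frames=[7,1]
Step 11: ref 2 → FAULT (evict 7), frames=[2,1]
Step 12: ref 4 → FAULT (evict 1), frames=[2,4]
Step 13: ref 7 → FAULT (evict 2), frames=[7,4]
Step 14: ref 1 → FAULT (evict 4), frames=[7,1]
Step 15: ref 7 → HIT, frames=[7,1]
Total faults: 8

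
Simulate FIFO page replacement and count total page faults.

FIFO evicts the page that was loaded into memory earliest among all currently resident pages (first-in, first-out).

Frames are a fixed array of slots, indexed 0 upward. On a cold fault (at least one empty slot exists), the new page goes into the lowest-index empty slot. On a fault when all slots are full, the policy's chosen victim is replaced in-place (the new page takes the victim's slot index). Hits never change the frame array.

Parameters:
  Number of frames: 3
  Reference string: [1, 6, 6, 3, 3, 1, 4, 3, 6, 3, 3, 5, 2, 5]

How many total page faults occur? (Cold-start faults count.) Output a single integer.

Step 0: ref 1 → FAULT, frames=[1,-,-]
Step 1: ref 6 → FAULT, frames=[1,6,-]
Step 2: ref 6 → HIT, frames=[1,6,-]
Step 3: ref 3 → FAULT, frames=[1,6,3]
Step 4: ref 3 → HIT, frames=[1,6,3]
Step 5: ref 1 → HIT, frames=[1,6,3]
Step 6: ref 4 → FAULT (evict 1), frames=[4,6,3]
Step 7: ref 3 → HIT, frames=[4,6,3]
Step 8: ref 6 → HIT, frames=[4,6,3]
Step 9: ref 3 → HIT, frames=[4,6,3]
Step 10: ref 3 → HIT, frames=[4,6,3]
Step 11: ref 5 → FAULT (evict 6), frames=[4,5,3]
Step 12: ref 2 → FAULT (evict 3), frames=[4,5,2]
Step 13: ref 5 → HIT, frames=[4,5,2]
Total faults: 6

Answer: 6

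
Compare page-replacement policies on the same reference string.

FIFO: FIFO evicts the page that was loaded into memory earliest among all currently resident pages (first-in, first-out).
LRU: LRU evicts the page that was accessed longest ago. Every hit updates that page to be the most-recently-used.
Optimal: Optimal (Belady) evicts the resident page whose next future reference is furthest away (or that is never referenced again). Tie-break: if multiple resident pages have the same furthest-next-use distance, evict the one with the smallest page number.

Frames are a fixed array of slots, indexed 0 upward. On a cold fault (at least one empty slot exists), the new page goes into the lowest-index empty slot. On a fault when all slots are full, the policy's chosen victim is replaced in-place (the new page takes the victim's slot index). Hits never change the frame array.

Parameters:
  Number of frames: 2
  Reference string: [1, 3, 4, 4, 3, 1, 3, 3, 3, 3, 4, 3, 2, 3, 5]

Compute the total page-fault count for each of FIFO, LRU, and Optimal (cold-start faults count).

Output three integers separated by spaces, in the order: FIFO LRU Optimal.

--- FIFO ---
  step 0: ref 1 -> FAULT, frames=[1,-] (faults so far: 1)
  step 1: ref 3 -> FAULT, frames=[1,3] (faults so far: 2)
  step 2: ref 4 -> FAULT, evict 1, frames=[4,3] (faults so far: 3)
  step 3: ref 4 -> HIT, frames=[4,3] (faults so far: 3)
  step 4: ref 3 -> HIT, frames=[4,3] (faults so far: 3)
  step 5: ref 1 -> FAULT, evict 3, frames=[4,1] (faults so far: 4)
  step 6: ref 3 -> FAULT, evict 4, frames=[3,1] (faults so far: 5)
  step 7: ref 3 -> HIT, frames=[3,1] (faults so far: 5)
  step 8: ref 3 -> HIT, frames=[3,1] (faults so far: 5)
  step 9: ref 3 -> HIT, frames=[3,1] (faults so far: 5)
  step 10: ref 4 -> FAULT, evict 1, frames=[3,4] (faults so far: 6)
  step 11: ref 3 -> HIT, frames=[3,4] (faults so far: 6)
  step 12: ref 2 -> FAULT, evict 3, frames=[2,4] (faults so far: 7)
  step 13: ref 3 -> FAULT, evict 4, frames=[2,3] (faults so far: 8)
  step 14: ref 5 -> FAULT, evict 2, frames=[5,3] (faults so far: 9)
  FIFO total faults: 9
--- LRU ---
  step 0: ref 1 -> FAULT, frames=[1,-] (faults so far: 1)
  step 1: ref 3 -> FAULT, frames=[1,3] (faults so far: 2)
  step 2: ref 4 -> FAULT, evict 1, frames=[4,3] (faults so far: 3)
  step 3: ref 4 -> HIT, frames=[4,3] (faults so far: 3)
  step 4: ref 3 -> HIT, frames=[4,3] (faults so far: 3)
  step 5: ref 1 -> FAULT, evict 4, frames=[1,3] (faults so far: 4)
  step 6: ref 3 -> HIT, frames=[1,3] (faults so far: 4)
  step 7: ref 3 -> HIT, frames=[1,3] (faults so far: 4)
  step 8: ref 3 -> HIT, frames=[1,3] (faults so far: 4)
  step 9: ref 3 -> HIT, frames=[1,3] (faults so far: 4)
  step 10: ref 4 -> FAULT, evict 1, frames=[4,3] (faults so far: 5)
  step 11: ref 3 -> HIT, frames=[4,3] (faults so far: 5)
  step 12: ref 2 -> FAULT, evict 4, frames=[2,3] (faults so far: 6)
  step 13: ref 3 -> HIT, frames=[2,3] (faults so far: 6)
  step 14: ref 5 -> FAULT, evict 2, frames=[5,3] (faults so far: 7)
  LRU total faults: 7
--- Optimal ---
  step 0: ref 1 -> FAULT, frames=[1,-] (faults so far: 1)
  step 1: ref 3 -> FAULT, frames=[1,3] (faults so far: 2)
  step 2: ref 4 -> FAULT, evict 1, frames=[4,3] (faults so far: 3)
  step 3: ref 4 -> HIT, frames=[4,3] (faults so far: 3)
  step 4: ref 3 -> HIT, frames=[4,3] (faults so far: 3)
  step 5: ref 1 -> FAULT, evict 4, frames=[1,3] (faults so far: 4)
  step 6: ref 3 -> HIT, frames=[1,3] (faults so far: 4)
  step 7: ref 3 -> HIT, frames=[1,3] (faults so far: 4)
  step 8: ref 3 -> HIT, frames=[1,3] (faults so far: 4)
  step 9: ref 3 -> HIT, frames=[1,3] (faults so far: 4)
  step 10: ref 4 -> FAULT, evict 1, frames=[4,3] (faults so far: 5)
  step 11: ref 3 -> HIT, frames=[4,3] (faults so far: 5)
  step 12: ref 2 -> FAULT, evict 4, frames=[2,3] (faults so far: 6)
  step 13: ref 3 -> HIT, frames=[2,3] (faults so far: 6)
  step 14: ref 5 -> FAULT, evict 2, frames=[5,3] (faults so far: 7)
  Optimal total faults: 7

Answer: 9 7 7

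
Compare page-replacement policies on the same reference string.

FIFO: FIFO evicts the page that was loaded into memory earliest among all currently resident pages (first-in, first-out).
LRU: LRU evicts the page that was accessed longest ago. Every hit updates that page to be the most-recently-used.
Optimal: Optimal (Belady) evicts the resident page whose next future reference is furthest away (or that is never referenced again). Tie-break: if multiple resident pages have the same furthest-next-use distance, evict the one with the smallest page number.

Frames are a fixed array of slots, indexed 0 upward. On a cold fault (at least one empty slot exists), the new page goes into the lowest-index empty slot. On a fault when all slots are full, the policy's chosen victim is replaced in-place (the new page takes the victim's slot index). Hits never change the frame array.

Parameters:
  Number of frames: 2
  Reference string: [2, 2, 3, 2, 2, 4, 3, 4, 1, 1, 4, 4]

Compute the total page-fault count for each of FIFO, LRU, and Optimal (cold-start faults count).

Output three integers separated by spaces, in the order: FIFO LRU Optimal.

Answer: 4 5 4

Derivation:
--- FIFO ---
  step 0: ref 2 -> FAULT, frames=[2,-] (faults so far: 1)
  step 1: ref 2 -> HIT, frames=[2,-] (faults so far: 1)
  step 2: ref 3 -> FAULT, frames=[2,3] (faults so far: 2)
  step 3: ref 2 -> HIT, frames=[2,3] (faults so far: 2)
  step 4: ref 2 -> HIT, frames=[2,3] (faults so far: 2)
  step 5: ref 4 -> FAULT, evict 2, frames=[4,3] (faults so far: 3)
  step 6: ref 3 -> HIT, frames=[4,3] (faults so far: 3)
  step 7: ref 4 -> HIT, frames=[4,3] (faults so far: 3)
  step 8: ref 1 -> FAULT, evict 3, frames=[4,1] (faults so far: 4)
  step 9: ref 1 -> HIT, frames=[4,1] (faults so far: 4)
  step 10: ref 4 -> HIT, frames=[4,1] (faults so far: 4)
  step 11: ref 4 -> HIT, frames=[4,1] (faults so far: 4)
  FIFO total faults: 4
--- LRU ---
  step 0: ref 2 -> FAULT, frames=[2,-] (faults so far: 1)
  step 1: ref 2 -> HIT, frames=[2,-] (faults so far: 1)
  step 2: ref 3 -> FAULT, frames=[2,3] (faults so far: 2)
  step 3: ref 2 -> HIT, frames=[2,3] (faults so far: 2)
  step 4: ref 2 -> HIT, frames=[2,3] (faults so far: 2)
  step 5: ref 4 -> FAULT, evict 3, frames=[2,4] (faults so far: 3)
  step 6: ref 3 -> FAULT, evict 2, frames=[3,4] (faults so far: 4)
  step 7: ref 4 -> HIT, frames=[3,4] (faults so far: 4)
  step 8: ref 1 -> FAULT, evict 3, frames=[1,4] (faults so far: 5)
  step 9: ref 1 -> HIT, frames=[1,4] (faults so far: 5)
  step 10: ref 4 -> HIT, frames=[1,4] (faults so far: 5)
  step 11: ref 4 -> HIT, frames=[1,4] (faults so far: 5)
  LRU total faults: 5
--- Optimal ---
  step 0: ref 2 -> FAULT, frames=[2,-] (faults so far: 1)
  step 1: ref 2 -> HIT, frames=[2,-] (faults so far: 1)
  step 2: ref 3 -> FAULT, frames=[2,3] (faults so far: 2)
  step 3: ref 2 -> HIT, frames=[2,3] (faults so far: 2)
  step 4: ref 2 -> HIT, frames=[2,3] (faults so far: 2)
  step 5: ref 4 -> FAULT, evict 2, frames=[4,3] (faults so far: 3)
  step 6: ref 3 -> HIT, frames=[4,3] (faults so far: 3)
  step 7: ref 4 -> HIT, frames=[4,3] (faults so far: 3)
  step 8: ref 1 -> FAULT, evict 3, frames=[4,1] (faults so far: 4)
  step 9: ref 1 -> HIT, frames=[4,1] (faults so far: 4)
  step 10: ref 4 -> HIT, frames=[4,1] (faults so far: 4)
  step 11: ref 4 -> HIT, frames=[4,1] (faults so far: 4)
  Optimal total faults: 4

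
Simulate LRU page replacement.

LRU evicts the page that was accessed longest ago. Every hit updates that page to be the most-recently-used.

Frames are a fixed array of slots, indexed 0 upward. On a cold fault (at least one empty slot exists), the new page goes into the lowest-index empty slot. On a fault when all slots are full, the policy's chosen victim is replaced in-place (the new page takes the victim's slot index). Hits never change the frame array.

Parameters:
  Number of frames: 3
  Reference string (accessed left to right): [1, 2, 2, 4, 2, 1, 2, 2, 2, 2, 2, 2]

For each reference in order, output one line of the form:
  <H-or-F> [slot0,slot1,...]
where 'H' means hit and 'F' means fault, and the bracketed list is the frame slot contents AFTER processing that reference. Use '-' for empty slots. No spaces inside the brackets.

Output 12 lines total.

F [1,-,-]
F [1,2,-]
H [1,2,-]
F [1,2,4]
H [1,2,4]
H [1,2,4]
H [1,2,4]
H [1,2,4]
H [1,2,4]
H [1,2,4]
H [1,2,4]
H [1,2,4]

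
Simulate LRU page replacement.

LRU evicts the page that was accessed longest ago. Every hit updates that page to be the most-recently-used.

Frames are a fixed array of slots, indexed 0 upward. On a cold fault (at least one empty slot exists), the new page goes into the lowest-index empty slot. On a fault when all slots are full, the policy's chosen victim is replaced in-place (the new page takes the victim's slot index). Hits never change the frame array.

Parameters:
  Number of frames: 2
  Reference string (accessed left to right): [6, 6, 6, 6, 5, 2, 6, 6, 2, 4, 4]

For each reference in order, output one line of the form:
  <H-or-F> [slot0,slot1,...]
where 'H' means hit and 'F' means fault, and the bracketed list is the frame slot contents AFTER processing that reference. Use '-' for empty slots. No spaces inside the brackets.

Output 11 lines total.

F [6,-]
H [6,-]
H [6,-]
H [6,-]
F [6,5]
F [2,5]
F [2,6]
H [2,6]
H [2,6]
F [2,4]
H [2,4]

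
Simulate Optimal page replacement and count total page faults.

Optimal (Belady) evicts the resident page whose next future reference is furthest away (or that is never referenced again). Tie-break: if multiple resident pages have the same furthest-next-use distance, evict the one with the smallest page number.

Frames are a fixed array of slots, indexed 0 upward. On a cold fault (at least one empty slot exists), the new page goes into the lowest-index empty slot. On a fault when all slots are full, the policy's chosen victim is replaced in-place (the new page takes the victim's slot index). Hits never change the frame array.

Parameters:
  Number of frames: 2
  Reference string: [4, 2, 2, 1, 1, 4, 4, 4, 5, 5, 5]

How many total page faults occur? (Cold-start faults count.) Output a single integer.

Step 0: ref 4 → FAULT, frames=[4,-]
Step 1: ref 2 → FAULT, frames=[4,2]
Step 2: ref 2 → HIT, frames=[4,2]
Step 3: ref 1 → FAULT (evict 2), frames=[4,1]
Step 4: ref 1 → HIT, frames=[4,1]
Step 5: ref 4 → HIT, frames=[4,1]
Step 6: ref 4 → HIT, frames=[4,1]
Step 7: ref 4 → HIT, frames=[4,1]
Step 8: ref 5 → FAULT (evict 1), frames=[4,5]
Step 9: ref 5 → HIT, frames=[4,5]
Step 10: ref 5 → HIT, frames=[4,5]
Total faults: 4

Answer: 4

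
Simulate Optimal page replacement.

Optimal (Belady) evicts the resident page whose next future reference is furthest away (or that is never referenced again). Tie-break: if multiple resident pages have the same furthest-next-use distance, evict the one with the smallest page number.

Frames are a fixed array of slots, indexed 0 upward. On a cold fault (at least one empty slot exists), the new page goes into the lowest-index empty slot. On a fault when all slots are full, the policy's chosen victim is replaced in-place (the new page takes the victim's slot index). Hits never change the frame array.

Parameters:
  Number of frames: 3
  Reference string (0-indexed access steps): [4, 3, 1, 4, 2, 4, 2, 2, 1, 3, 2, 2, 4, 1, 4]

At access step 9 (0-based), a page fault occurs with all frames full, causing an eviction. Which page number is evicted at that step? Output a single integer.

Step 0: ref 4 -> FAULT, frames=[4,-,-]
Step 1: ref 3 -> FAULT, frames=[4,3,-]
Step 2: ref 1 -> FAULT, frames=[4,3,1]
Step 3: ref 4 -> HIT, frames=[4,3,1]
Step 4: ref 2 -> FAULT, evict 3, frames=[4,2,1]
Step 5: ref 4 -> HIT, frames=[4,2,1]
Step 6: ref 2 -> HIT, frames=[4,2,1]
Step 7: ref 2 -> HIT, frames=[4,2,1]
Step 8: ref 1 -> HIT, frames=[4,2,1]
Step 9: ref 3 -> FAULT, evict 1, frames=[4,2,3]
At step 9: evicted page 1

Answer: 1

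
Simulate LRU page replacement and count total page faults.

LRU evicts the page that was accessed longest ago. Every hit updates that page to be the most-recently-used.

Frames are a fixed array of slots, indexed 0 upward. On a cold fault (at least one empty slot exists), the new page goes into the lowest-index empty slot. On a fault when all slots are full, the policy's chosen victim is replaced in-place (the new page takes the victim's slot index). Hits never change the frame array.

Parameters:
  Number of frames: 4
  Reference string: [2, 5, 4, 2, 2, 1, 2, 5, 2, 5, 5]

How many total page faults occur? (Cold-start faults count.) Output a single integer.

Answer: 4

Derivation:
Step 0: ref 2 → FAULT, frames=[2,-,-,-]
Step 1: ref 5 → FAULT, frames=[2,5,-,-]
Step 2: ref 4 → FAULT, frames=[2,5,4,-]
Step 3: ref 2 → HIT, frames=[2,5,4,-]
Step 4: ref 2 → HIT, frames=[2,5,4,-]
Step 5: ref 1 → FAULT, frames=[2,5,4,1]
Step 6: ref 2 → HIT, frames=[2,5,4,1]
Step 7: ref 5 → HIT, frames=[2,5,4,1]
Step 8: ref 2 → HIT, frames=[2,5,4,1]
Step 9: ref 5 → HIT, frames=[2,5,4,1]
Step 10: ref 5 → HIT, frames=[2,5,4,1]
Total faults: 4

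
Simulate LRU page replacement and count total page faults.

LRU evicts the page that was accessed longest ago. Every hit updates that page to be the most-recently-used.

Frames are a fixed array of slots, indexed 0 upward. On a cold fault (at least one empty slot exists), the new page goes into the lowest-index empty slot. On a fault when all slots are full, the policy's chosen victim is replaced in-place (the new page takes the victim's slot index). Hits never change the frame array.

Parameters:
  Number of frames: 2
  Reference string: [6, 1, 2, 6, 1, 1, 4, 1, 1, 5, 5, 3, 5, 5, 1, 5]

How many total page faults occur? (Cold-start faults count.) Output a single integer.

Answer: 9

Derivation:
Step 0: ref 6 → FAULT, frames=[6,-]
Step 1: ref 1 → FAULT, frames=[6,1]
Step 2: ref 2 → FAULT (evict 6), frames=[2,1]
Step 3: ref 6 → FAULT (evict 1), frames=[2,6]
Step 4: ref 1 → FAULT (evict 2), frames=[1,6]
Step 5: ref 1 → HIT, frames=[1,6]
Step 6: ref 4 → FAULT (evict 6), frames=[1,4]
Step 7: ref 1 → HIT, frames=[1,4]
Step 8: ref 1 → HIT, frames=[1,4]
Step 9: ref 5 → FAULT (evict 4), frames=[1,5]
Step 10: ref 5 → HIT, frames=[1,5]
Step 11: ref 3 → FAULT (evict 1), frames=[3,5]
Step 12: ref 5 → HIT, frames=[3,5]
Step 13: ref 5 → HIT, frames=[3,5]
Step 14: ref 1 → FAULT (evict 3), frames=[1,5]
Step 15: ref 5 → HIT, frames=[1,5]
Total faults: 9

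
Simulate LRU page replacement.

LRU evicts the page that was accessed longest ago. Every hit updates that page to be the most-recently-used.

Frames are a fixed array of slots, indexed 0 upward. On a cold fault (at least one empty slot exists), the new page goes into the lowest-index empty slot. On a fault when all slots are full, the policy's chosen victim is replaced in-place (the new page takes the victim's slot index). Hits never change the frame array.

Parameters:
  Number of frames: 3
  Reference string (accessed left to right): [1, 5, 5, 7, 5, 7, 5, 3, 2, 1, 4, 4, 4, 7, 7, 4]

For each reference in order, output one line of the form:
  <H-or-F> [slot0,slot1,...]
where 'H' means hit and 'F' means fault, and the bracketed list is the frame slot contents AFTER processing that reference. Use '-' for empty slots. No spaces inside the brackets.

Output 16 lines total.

F [1,-,-]
F [1,5,-]
H [1,5,-]
F [1,5,7]
H [1,5,7]
H [1,5,7]
H [1,5,7]
F [3,5,7]
F [3,5,2]
F [3,1,2]
F [4,1,2]
H [4,1,2]
H [4,1,2]
F [4,1,7]
H [4,1,7]
H [4,1,7]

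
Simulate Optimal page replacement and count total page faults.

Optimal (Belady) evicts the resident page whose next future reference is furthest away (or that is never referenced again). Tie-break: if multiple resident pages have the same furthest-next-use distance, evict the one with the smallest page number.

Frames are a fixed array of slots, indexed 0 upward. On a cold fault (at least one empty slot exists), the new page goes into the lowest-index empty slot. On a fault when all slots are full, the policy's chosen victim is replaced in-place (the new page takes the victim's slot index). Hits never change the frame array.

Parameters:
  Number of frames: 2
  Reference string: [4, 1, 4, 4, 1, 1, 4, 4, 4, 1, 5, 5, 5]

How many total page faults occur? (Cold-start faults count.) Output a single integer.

Answer: 3

Derivation:
Step 0: ref 4 → FAULT, frames=[4,-]
Step 1: ref 1 → FAULT, frames=[4,1]
Step 2: ref 4 → HIT, frames=[4,1]
Step 3: ref 4 → HIT, frames=[4,1]
Step 4: ref 1 → HIT, frames=[4,1]
Step 5: ref 1 → HIT, frames=[4,1]
Step 6: ref 4 → HIT, frames=[4,1]
Step 7: ref 4 → HIT, frames=[4,1]
Step 8: ref 4 → HIT, frames=[4,1]
Step 9: ref 1 → HIT, frames=[4,1]
Step 10: ref 5 → FAULT (evict 1), frames=[4,5]
Step 11: ref 5 → HIT, frames=[4,5]
Step 12: ref 5 → HIT, frames=[4,5]
Total faults: 3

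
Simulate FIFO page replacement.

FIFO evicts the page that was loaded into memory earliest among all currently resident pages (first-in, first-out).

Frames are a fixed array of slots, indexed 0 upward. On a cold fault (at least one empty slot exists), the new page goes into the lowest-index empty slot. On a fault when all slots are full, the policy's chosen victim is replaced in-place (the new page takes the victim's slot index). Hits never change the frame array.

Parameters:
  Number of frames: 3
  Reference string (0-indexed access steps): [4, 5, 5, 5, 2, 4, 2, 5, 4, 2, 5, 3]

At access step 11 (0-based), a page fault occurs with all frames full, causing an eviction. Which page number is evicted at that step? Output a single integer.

Answer: 4

Derivation:
Step 0: ref 4 -> FAULT, frames=[4,-,-]
Step 1: ref 5 -> FAULT, frames=[4,5,-]
Step 2: ref 5 -> HIT, frames=[4,5,-]
Step 3: ref 5 -> HIT, frames=[4,5,-]
Step 4: ref 2 -> FAULT, frames=[4,5,2]
Step 5: ref 4 -> HIT, frames=[4,5,2]
Step 6: ref 2 -> HIT, frames=[4,5,2]
Step 7: ref 5 -> HIT, frames=[4,5,2]
Step 8: ref 4 -> HIT, frames=[4,5,2]
Step 9: ref 2 -> HIT, frames=[4,5,2]
Step 10: ref 5 -> HIT, frames=[4,5,2]
Step 11: ref 3 -> FAULT, evict 4, frames=[3,5,2]
At step 11: evicted page 4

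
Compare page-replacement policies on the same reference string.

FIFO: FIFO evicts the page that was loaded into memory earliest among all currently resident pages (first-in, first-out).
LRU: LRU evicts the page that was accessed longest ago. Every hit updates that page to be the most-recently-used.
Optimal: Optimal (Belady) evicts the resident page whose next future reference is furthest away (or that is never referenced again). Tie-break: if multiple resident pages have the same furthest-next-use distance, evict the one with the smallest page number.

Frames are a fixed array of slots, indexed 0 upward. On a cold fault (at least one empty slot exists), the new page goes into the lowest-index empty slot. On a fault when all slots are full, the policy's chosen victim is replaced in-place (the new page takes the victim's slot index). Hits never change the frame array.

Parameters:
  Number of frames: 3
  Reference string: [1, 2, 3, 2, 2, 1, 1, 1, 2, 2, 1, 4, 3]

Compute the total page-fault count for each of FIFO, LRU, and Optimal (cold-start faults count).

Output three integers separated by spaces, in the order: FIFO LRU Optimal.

Answer: 4 5 4

Derivation:
--- FIFO ---
  step 0: ref 1 -> FAULT, frames=[1,-,-] (faults so far: 1)
  step 1: ref 2 -> FAULT, frames=[1,2,-] (faults so far: 2)
  step 2: ref 3 -> FAULT, frames=[1,2,3] (faults so far: 3)
  step 3: ref 2 -> HIT, frames=[1,2,3] (faults so far: 3)
  step 4: ref 2 -> HIT, frames=[1,2,3] (faults so far: 3)
  step 5: ref 1 -> HIT, frames=[1,2,3] (faults so far: 3)
  step 6: ref 1 -> HIT, frames=[1,2,3] (faults so far: 3)
  step 7: ref 1 -> HIT, frames=[1,2,3] (faults so far: 3)
  step 8: ref 2 -> HIT, frames=[1,2,3] (faults so far: 3)
  step 9: ref 2 -> HIT, frames=[1,2,3] (faults so far: 3)
  step 10: ref 1 -> HIT, frames=[1,2,3] (faults so far: 3)
  step 11: ref 4 -> FAULT, evict 1, frames=[4,2,3] (faults so far: 4)
  step 12: ref 3 -> HIT, frames=[4,2,3] (faults so far: 4)
  FIFO total faults: 4
--- LRU ---
  step 0: ref 1 -> FAULT, frames=[1,-,-] (faults so far: 1)
  step 1: ref 2 -> FAULT, frames=[1,2,-] (faults so far: 2)
  step 2: ref 3 -> FAULT, frames=[1,2,3] (faults so far: 3)
  step 3: ref 2 -> HIT, frames=[1,2,3] (faults so far: 3)
  step 4: ref 2 -> HIT, frames=[1,2,3] (faults so far: 3)
  step 5: ref 1 -> HIT, frames=[1,2,3] (faults so far: 3)
  step 6: ref 1 -> HIT, frames=[1,2,3] (faults so far: 3)
  step 7: ref 1 -> HIT, frames=[1,2,3] (faults so far: 3)
  step 8: ref 2 -> HIT, frames=[1,2,3] (faults so far: 3)
  step 9: ref 2 -> HIT, frames=[1,2,3] (faults so far: 3)
  step 10: ref 1 -> HIT, frames=[1,2,3] (faults so far: 3)
  step 11: ref 4 -> FAULT, evict 3, frames=[1,2,4] (faults so far: 4)
  step 12: ref 3 -> FAULT, evict 2, frames=[1,3,4] (faults so far: 5)
  LRU total faults: 5
--- Optimal ---
  step 0: ref 1 -> FAULT, frames=[1,-,-] (faults so far: 1)
  step 1: ref 2 -> FAULT, frames=[1,2,-] (faults so far: 2)
  step 2: ref 3 -> FAULT, frames=[1,2,3] (faults so far: 3)
  step 3: ref 2 -> HIT, frames=[1,2,3] (faults so far: 3)
  step 4: ref 2 -> HIT, frames=[1,2,3] (faults so far: 3)
  step 5: ref 1 -> HIT, frames=[1,2,3] (faults so far: 3)
  step 6: ref 1 -> HIT, frames=[1,2,3] (faults so far: 3)
  step 7: ref 1 -> HIT, frames=[1,2,3] (faults so far: 3)
  step 8: ref 2 -> HIT, frames=[1,2,3] (faults so far: 3)
  step 9: ref 2 -> HIT, frames=[1,2,3] (faults so far: 3)
  step 10: ref 1 -> HIT, frames=[1,2,3] (faults so far: 3)
  step 11: ref 4 -> FAULT, evict 1, frames=[4,2,3] (faults so far: 4)
  step 12: ref 3 -> HIT, frames=[4,2,3] (faults so far: 4)
  Optimal total faults: 4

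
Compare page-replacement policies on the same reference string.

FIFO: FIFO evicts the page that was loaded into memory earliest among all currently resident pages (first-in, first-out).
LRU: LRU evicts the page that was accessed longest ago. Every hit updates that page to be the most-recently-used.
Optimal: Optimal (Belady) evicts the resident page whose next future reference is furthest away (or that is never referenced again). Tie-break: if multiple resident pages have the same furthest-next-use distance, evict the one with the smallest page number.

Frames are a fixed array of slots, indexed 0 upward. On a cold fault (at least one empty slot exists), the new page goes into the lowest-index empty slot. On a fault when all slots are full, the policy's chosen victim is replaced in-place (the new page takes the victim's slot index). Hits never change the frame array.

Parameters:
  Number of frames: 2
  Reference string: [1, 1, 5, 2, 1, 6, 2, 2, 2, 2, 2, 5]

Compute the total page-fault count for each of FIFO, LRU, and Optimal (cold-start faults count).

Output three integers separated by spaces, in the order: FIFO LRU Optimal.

--- FIFO ---
  step 0: ref 1 -> FAULT, frames=[1,-] (faults so far: 1)
  step 1: ref 1 -> HIT, frames=[1,-] (faults so far: 1)
  step 2: ref 5 -> FAULT, frames=[1,5] (faults so far: 2)
  step 3: ref 2 -> FAULT, evict 1, frames=[2,5] (faults so far: 3)
  step 4: ref 1 -> FAULT, evict 5, frames=[2,1] (faults so far: 4)
  step 5: ref 6 -> FAULT, evict 2, frames=[6,1] (faults so far: 5)
  step 6: ref 2 -> FAULT, evict 1, frames=[6,2] (faults so far: 6)
  step 7: ref 2 -> HIT, frames=[6,2] (faults so far: 6)
  step 8: ref 2 -> HIT, frames=[6,2] (faults so far: 6)
  step 9: ref 2 -> HIT, frames=[6,2] (faults so far: 6)
  step 10: ref 2 -> HIT, frames=[6,2] (faults so far: 6)
  step 11: ref 5 -> FAULT, evict 6, frames=[5,2] (faults so far: 7)
  FIFO total faults: 7
--- LRU ---
  step 0: ref 1 -> FAULT, frames=[1,-] (faults so far: 1)
  step 1: ref 1 -> HIT, frames=[1,-] (faults so far: 1)
  step 2: ref 5 -> FAULT, frames=[1,5] (faults so far: 2)
  step 3: ref 2 -> FAULT, evict 1, frames=[2,5] (faults so far: 3)
  step 4: ref 1 -> FAULT, evict 5, frames=[2,1] (faults so far: 4)
  step 5: ref 6 -> FAULT, evict 2, frames=[6,1] (faults so far: 5)
  step 6: ref 2 -> FAULT, evict 1, frames=[6,2] (faults so far: 6)
  step 7: ref 2 -> HIT, frames=[6,2] (faults so far: 6)
  step 8: ref 2 -> HIT, frames=[6,2] (faults so far: 6)
  step 9: ref 2 -> HIT, frames=[6,2] (faults so far: 6)
  step 10: ref 2 -> HIT, frames=[6,2] (faults so far: 6)
  step 11: ref 5 -> FAULT, evict 6, frames=[5,2] (faults so far: 7)
  LRU total faults: 7
--- Optimal ---
  step 0: ref 1 -> FAULT, frames=[1,-] (faults so far: 1)
  step 1: ref 1 -> HIT, frames=[1,-] (faults so far: 1)
  step 2: ref 5 -> FAULT, frames=[1,5] (faults so far: 2)
  step 3: ref 2 -> FAULT, evict 5, frames=[1,2] (faults so far: 3)
  step 4: ref 1 -> HIT, frames=[1,2] (faults so far: 3)
  step 5: ref 6 -> FAULT, evict 1, frames=[6,2] (faults so far: 4)
  step 6: ref 2 -> HIT, frames=[6,2] (faults so far: 4)
  step 7: ref 2 -> HIT, frames=[6,2] (faults so far: 4)
  step 8: ref 2 -> HIT, frames=[6,2] (faults so far: 4)
  step 9: ref 2 -> HIT, frames=[6,2] (faults so far: 4)
  step 10: ref 2 -> HIT, frames=[6,2] (faults so far: 4)
  step 11: ref 5 -> FAULT, evict 2, frames=[6,5] (faults so far: 5)
  Optimal total faults: 5

Answer: 7 7 5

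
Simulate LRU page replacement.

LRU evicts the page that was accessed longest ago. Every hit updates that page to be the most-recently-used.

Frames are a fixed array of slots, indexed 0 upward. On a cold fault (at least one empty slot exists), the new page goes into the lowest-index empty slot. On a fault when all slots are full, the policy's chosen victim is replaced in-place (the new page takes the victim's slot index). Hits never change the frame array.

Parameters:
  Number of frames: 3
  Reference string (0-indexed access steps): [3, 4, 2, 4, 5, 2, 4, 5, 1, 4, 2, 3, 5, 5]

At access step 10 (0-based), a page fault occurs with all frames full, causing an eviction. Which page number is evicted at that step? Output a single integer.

Step 0: ref 3 -> FAULT, frames=[3,-,-]
Step 1: ref 4 -> FAULT, frames=[3,4,-]
Step 2: ref 2 -> FAULT, frames=[3,4,2]
Step 3: ref 4 -> HIT, frames=[3,4,2]
Step 4: ref 5 -> FAULT, evict 3, frames=[5,4,2]
Step 5: ref 2 -> HIT, frames=[5,4,2]
Step 6: ref 4 -> HIT, frames=[5,4,2]
Step 7: ref 5 -> HIT, frames=[5,4,2]
Step 8: ref 1 -> FAULT, evict 2, frames=[5,4,1]
Step 9: ref 4 -> HIT, frames=[5,4,1]
Step 10: ref 2 -> FAULT, evict 5, frames=[2,4,1]
At step 10: evicted page 5

Answer: 5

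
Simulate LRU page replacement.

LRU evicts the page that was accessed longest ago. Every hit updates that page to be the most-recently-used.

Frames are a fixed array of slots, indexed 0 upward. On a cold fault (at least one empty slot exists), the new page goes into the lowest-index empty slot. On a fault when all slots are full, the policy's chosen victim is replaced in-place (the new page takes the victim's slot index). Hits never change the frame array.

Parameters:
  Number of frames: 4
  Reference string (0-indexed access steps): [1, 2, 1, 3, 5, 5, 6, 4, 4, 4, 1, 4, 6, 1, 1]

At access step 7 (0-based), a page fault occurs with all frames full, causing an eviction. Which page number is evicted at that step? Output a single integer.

Answer: 1

Derivation:
Step 0: ref 1 -> FAULT, frames=[1,-,-,-]
Step 1: ref 2 -> FAULT, frames=[1,2,-,-]
Step 2: ref 1 -> HIT, frames=[1,2,-,-]
Step 3: ref 3 -> FAULT, frames=[1,2,3,-]
Step 4: ref 5 -> FAULT, frames=[1,2,3,5]
Step 5: ref 5 -> HIT, frames=[1,2,3,5]
Step 6: ref 6 -> FAULT, evict 2, frames=[1,6,3,5]
Step 7: ref 4 -> FAULT, evict 1, frames=[4,6,3,5]
At step 7: evicted page 1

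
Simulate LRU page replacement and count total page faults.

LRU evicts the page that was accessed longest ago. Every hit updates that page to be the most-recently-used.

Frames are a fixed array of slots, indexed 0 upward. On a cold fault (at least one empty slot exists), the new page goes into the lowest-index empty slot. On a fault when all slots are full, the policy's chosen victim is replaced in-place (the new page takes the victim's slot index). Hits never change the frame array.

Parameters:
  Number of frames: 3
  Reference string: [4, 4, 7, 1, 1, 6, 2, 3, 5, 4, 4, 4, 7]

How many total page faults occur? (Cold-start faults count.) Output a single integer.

Answer: 9

Derivation:
Step 0: ref 4 → FAULT, frames=[4,-,-]
Step 1: ref 4 → HIT, frames=[4,-,-]
Step 2: ref 7 → FAULT, frames=[4,7,-]
Step 3: ref 1 → FAULT, frames=[4,7,1]
Step 4: ref 1 → HIT, frames=[4,7,1]
Step 5: ref 6 → FAULT (evict 4), frames=[6,7,1]
Step 6: ref 2 → FAULT (evict 7), frames=[6,2,1]
Step 7: ref 3 → FAULT (evict 1), frames=[6,2,3]
Step 8: ref 5 → FAULT (evict 6), frames=[5,2,3]
Step 9: ref 4 → FAULT (evict 2), frames=[5,4,3]
Step 10: ref 4 → HIT, frames=[5,4,3]
Step 11: ref 4 → HIT, frames=[5,4,3]
Step 12: ref 7 → FAULT (evict 3), frames=[5,4,7]
Total faults: 9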